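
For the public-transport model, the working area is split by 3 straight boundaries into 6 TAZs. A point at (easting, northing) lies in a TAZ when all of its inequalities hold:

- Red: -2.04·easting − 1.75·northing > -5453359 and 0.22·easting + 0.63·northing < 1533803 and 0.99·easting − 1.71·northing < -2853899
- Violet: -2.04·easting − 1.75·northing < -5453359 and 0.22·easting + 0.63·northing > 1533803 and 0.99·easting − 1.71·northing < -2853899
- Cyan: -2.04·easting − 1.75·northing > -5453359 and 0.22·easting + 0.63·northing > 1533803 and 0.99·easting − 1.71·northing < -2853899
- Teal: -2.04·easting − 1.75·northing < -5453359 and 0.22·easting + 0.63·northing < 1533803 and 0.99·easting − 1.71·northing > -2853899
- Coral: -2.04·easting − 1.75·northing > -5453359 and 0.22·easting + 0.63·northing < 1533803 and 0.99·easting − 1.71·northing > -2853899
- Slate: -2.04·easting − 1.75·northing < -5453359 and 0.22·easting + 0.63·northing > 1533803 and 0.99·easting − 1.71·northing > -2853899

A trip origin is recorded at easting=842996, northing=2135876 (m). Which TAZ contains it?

-2.04·842996 − 1.75·2135876 = -5457494.840, which is < -5453359
0.22·842996 + 0.63·2135876 = 1531061.000, which is < 1533803
0.99·842996 − 1.71·2135876 = -2817781.920, which is > -2853899
This sign pattern matches Teal.

Teal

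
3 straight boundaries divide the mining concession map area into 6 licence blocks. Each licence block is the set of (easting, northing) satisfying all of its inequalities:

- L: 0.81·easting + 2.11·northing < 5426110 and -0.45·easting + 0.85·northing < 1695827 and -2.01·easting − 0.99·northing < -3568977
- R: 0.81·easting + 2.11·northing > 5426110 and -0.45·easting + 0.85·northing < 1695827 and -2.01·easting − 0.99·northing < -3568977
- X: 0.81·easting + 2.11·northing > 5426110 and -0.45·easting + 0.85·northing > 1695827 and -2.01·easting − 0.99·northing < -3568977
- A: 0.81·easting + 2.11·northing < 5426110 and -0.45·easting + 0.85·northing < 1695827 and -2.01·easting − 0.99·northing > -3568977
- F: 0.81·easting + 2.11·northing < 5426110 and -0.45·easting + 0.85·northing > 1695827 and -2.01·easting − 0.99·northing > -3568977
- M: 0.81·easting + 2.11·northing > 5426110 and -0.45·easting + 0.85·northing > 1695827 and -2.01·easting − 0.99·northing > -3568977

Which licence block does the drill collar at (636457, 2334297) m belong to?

X

0.81·636457 + 2.11·2334297 = 5440896.840, which is > 5426110
-0.45·636457 + 0.85·2334297 = 1697746.800, which is > 1695827
-2.01·636457 − 0.99·2334297 = -3590232.600, which is < -3568977
This sign pattern matches X.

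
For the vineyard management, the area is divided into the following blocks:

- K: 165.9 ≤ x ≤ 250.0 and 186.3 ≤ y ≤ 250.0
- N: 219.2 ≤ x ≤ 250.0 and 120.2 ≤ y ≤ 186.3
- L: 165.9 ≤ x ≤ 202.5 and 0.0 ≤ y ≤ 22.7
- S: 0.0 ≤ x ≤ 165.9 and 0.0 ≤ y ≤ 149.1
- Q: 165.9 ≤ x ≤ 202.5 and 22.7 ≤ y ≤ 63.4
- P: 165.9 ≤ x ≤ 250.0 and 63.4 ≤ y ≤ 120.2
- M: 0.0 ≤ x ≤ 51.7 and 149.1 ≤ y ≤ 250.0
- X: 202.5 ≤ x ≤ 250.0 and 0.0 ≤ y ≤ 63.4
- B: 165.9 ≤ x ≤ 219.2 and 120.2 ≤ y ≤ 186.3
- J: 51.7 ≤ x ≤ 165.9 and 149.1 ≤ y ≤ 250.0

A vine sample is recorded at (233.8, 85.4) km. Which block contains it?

P

The point has x = 233.8 and y = 85.4.
Only P satisfies 165.9 ≤ x ≤ 250.0 and 63.4 ≤ y ≤ 120.2.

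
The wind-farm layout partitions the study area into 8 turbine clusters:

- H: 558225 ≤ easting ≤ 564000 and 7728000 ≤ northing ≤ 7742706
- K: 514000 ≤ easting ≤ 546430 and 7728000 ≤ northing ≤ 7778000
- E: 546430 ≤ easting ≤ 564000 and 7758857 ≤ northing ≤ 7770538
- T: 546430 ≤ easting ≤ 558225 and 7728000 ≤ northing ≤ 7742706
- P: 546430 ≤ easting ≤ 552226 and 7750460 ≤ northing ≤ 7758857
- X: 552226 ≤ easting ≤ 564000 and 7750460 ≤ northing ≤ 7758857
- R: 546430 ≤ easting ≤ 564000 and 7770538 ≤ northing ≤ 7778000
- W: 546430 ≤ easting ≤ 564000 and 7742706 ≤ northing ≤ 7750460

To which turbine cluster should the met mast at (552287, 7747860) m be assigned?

W

The point has easting = 552287 and northing = 7747860.
Only W satisfies 546430 ≤ easting ≤ 564000 and 7742706 ≤ northing ≤ 7750460.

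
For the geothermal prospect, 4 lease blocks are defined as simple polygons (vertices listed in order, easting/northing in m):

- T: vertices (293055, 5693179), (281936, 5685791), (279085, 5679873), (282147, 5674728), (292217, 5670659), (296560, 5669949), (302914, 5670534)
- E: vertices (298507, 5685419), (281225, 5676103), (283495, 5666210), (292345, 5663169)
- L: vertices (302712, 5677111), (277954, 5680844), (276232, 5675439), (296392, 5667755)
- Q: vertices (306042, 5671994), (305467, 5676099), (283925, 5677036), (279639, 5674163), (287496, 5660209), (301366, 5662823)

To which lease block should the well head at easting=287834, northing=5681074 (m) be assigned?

Cast a ray rightward from (287834, 5681074). For each polygon, the edges (by vertex number in listed order) whose endpoints lie on opposite sides of northing = 5681074, where each meets that height, and whether that is right or left of the point:
T: 2–3 at easting≈279663.6 (left), 7–1 at easting≈298325.2 (right) → 1 crossing.
E: 1–2 at easting≈290446.6 (right), 4–1 at easting≈297303.7 (right) → 2 crossings.
L: no edge straddles that height → 0 crossings.
Q: no edge straddles that height → 0 crossings.
Only T has an odd count, so the point is inside T.

T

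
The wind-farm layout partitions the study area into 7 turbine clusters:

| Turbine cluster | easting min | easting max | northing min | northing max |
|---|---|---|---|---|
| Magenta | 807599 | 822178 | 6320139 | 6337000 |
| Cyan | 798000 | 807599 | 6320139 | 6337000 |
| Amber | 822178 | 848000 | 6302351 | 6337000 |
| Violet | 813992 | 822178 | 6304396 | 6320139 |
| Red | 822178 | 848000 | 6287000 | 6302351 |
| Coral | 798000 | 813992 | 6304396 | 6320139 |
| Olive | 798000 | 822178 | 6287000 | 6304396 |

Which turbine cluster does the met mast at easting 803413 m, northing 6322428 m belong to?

The point has easting = 803413 and northing = 6322428.
Only Cyan satisfies 798000 ≤ easting ≤ 807599 and 6320139 ≤ northing ≤ 6337000.

Cyan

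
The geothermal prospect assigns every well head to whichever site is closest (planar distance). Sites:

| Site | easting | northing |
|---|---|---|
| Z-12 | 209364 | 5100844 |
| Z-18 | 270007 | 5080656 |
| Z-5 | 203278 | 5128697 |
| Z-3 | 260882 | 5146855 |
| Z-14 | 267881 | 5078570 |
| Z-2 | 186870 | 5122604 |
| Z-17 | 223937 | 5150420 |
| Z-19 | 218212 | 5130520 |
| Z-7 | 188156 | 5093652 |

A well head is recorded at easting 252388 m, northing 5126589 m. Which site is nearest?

Squared distances to each site:
Z-12: 2513869601.000; Z-18: 2420269650.000; Z-5: 2416235764.000; Z-3: 482858792.000; Z-14: 2545857410.000; Z-2: 4308488549.000; Z-17: 1377375962.000; Z-19: 1183451737.000; Z-7: 5210595793.000.
Minimum at Z-3.

Z-3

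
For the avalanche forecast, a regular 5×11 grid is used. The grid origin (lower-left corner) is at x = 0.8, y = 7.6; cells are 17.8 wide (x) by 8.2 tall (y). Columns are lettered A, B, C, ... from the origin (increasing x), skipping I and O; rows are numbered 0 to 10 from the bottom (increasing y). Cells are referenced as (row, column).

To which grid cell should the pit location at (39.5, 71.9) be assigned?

(7, C)

Column index: ⌊(39.5 − 0.8) / 17.8⌋ = ⌊2.174⌋ = 2 → column C
Row offset from origin: ⌊(71.9 − 7.6) / 8.2⌋ = ⌊7.841⌋ = 7 → row 7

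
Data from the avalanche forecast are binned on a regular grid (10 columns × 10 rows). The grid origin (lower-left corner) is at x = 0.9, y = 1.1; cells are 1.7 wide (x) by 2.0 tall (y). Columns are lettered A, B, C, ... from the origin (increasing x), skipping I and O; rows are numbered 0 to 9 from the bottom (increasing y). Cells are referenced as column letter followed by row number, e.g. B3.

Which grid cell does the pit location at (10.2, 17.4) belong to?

F8

Column index: ⌊(10.2 − 0.9) / 1.7⌋ = ⌊5.471⌋ = 5 → column F
Row offset from origin: ⌊(17.4 − 1.1) / 2.0⌋ = ⌊8.150⌋ = 8 → row 8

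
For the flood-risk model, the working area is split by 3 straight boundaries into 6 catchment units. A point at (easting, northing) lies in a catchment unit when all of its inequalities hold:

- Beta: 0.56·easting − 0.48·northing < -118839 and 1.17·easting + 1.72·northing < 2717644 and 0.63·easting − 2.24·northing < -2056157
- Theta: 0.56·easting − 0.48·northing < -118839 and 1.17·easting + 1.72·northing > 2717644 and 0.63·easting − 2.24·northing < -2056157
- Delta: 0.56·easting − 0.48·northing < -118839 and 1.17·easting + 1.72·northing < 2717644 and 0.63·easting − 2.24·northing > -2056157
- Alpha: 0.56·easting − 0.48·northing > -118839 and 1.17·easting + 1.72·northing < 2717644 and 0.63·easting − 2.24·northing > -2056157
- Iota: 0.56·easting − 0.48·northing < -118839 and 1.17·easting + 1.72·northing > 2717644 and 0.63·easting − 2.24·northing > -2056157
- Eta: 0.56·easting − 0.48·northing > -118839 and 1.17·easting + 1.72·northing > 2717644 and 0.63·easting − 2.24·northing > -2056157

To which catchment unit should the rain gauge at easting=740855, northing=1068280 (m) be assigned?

0.56·740855 − 0.48·1068280 = -97895.600, which is > -118839
1.17·740855 + 1.72·1068280 = 2704241.950, which is < 2717644
0.63·740855 − 2.24·1068280 = -1926208.550, which is > -2056157
This sign pattern matches Alpha.

Alpha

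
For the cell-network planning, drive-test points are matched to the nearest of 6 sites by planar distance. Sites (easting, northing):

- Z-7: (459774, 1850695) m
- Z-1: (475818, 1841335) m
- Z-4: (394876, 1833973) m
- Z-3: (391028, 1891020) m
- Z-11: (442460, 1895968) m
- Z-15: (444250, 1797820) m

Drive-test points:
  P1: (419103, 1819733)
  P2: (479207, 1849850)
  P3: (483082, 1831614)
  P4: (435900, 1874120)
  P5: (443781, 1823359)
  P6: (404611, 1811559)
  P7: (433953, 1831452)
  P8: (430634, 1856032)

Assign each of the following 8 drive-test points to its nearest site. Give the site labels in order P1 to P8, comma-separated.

Z-4, Z-1, Z-1, Z-11, Z-15, Z-4, Z-7, Z-7

P1 → Z-4 (d²=789725129.00)
P2 → Z-1 (d²=83990546.00)
P3 → Z-1 (d²=147263537.00)
P4 → Z-11 (d²=520368704.00)
P5 → Z-15 (d²=652460482.00)
P6 → Z-4 (d²=597157621.00)
P7 → Z-7 (d²=1037017090.00)
P8 → Z-7 (d²=877623169.00)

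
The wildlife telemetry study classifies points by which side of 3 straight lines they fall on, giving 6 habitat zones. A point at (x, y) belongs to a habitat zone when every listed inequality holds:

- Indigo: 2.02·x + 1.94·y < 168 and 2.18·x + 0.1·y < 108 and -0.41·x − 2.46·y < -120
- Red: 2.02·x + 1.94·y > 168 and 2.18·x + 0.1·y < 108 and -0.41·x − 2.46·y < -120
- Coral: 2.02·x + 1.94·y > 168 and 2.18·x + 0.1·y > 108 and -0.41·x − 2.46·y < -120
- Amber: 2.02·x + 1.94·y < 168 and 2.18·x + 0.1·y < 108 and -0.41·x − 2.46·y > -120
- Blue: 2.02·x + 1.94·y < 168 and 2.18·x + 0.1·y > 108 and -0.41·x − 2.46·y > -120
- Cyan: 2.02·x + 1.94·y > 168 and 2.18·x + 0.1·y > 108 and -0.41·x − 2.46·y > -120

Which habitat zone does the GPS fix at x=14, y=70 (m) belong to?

2.02·14 + 1.94·70 = 164.080, which is < 168
2.18·14 + 0.1·70 = 37.520, which is < 108
-0.41·14 − 2.46·70 = -177.940, which is < -120
This sign pattern matches Indigo.

Indigo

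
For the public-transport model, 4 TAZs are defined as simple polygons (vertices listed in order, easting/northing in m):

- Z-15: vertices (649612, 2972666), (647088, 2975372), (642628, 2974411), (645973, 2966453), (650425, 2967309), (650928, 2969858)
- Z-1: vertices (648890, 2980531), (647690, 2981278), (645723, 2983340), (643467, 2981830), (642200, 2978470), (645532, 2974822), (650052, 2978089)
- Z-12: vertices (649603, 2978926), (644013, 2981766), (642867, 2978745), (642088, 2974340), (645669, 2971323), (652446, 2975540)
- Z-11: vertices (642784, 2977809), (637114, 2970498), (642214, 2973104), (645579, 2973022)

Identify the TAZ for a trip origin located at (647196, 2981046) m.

Z-1

Cast a ray rightward from (647196, 2981046). For each polygon, the edges (by vertex number in listed order) whose endpoints lie on opposite sides of northing = 2981046, where each meets that height, and whether that is right or left of the point:
Z-15: no edge straddles that height → 0 crossings.
Z-1: 1–2 at easting≈648062.7 (right), 4–5 at easting≈643171.4 (left) → 1 crossing.
Z-12: 1–2 at easting≈645430.2 (left), 2–3 at easting≈643739.9 (left) → 0 crossings.
Z-11: no edge straddles that height → 0 crossings.
Only Z-1 has an odd count, so the point is inside Z-1.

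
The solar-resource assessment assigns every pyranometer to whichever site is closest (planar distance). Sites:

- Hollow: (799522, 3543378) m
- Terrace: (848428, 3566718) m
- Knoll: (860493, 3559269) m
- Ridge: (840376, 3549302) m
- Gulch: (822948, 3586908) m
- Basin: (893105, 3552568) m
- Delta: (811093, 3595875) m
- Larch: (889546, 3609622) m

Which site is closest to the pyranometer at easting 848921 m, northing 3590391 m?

Terrace

Squared distances to each site:
Hollow: 4650483370.000; Terrace: 560653978.000; Knoll: 1102490068.000; Ridge: 1761322946.000; Gulch: 686728018.000; Basin: 3382805185.000; Delta: 1461031840.000; Larch: 2020221986.000.
Minimum at Terrace.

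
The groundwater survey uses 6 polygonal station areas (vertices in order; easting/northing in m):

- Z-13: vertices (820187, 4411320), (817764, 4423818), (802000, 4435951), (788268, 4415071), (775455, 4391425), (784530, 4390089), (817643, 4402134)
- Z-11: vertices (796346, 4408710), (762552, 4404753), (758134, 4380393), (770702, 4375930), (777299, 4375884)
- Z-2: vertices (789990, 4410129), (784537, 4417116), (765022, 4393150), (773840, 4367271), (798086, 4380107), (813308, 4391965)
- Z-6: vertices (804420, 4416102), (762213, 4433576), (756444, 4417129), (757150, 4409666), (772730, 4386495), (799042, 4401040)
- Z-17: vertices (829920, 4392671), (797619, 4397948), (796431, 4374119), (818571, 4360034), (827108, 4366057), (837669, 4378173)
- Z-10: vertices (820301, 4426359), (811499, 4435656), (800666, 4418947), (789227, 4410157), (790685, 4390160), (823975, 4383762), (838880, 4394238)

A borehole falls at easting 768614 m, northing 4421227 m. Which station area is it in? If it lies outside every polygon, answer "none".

Z-6

Cast a ray rightward from (768614, 4421227). For each polygon, the edges (by vertex number in listed order) whose endpoints lie on opposite sides of northing = 4421227, where each meets that height, and whether that is right or left of the point:
Z-13: 1–2 at easting≈818266.3 (right), 3–4 at easting≈792316.6 (right) → 2 crossings.
Z-11: no edge straddles that height → 0 crossings.
Z-2: no edge straddles that height → 0 crossings.
Z-6: 1–2 at easting≈792041.0 (right), 2–3 at easting≈757881.4 (left) → 1 crossing.
Z-17: no edge straddles that height → 0 crossings.
Z-10: 2–3 at easting≈802144.2 (right), 7–1 at easting≈823269.4 (right) → 2 crossings.
Only Z-6 has an odd count, so the point is inside Z-6.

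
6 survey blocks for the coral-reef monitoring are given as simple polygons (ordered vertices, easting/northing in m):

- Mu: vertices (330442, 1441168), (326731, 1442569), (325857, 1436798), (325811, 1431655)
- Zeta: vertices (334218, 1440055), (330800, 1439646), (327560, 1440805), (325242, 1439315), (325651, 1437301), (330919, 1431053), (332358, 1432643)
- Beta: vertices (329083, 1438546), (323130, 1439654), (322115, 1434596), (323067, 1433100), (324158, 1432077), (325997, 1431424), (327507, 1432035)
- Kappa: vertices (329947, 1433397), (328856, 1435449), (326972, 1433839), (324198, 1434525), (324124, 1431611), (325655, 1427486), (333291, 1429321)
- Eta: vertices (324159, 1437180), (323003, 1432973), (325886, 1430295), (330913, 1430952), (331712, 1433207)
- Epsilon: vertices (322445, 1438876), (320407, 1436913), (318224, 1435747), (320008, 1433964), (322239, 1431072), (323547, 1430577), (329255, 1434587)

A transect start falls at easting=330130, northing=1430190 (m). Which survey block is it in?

Cast a ray rightward from (330130, 1430190). For each polygon, the edges (by vertex number in listed order) whose endpoints lie on opposite sides of northing = 1430190, where each meets that height, and whether that is right or left of the point:
Mu: no edge straddles that height → 0 crossings.
Zeta: no edge straddles that height → 0 crossings.
Beta: no edge straddles that height → 0 crossings.
Kappa: 5–6 at easting≈324651.4 (left), 7–1 at easting≈332578.1 (right) → 1 crossing.
Eta: no edge straddles that height → 0 crossings.
Epsilon: no edge straddles that height → 0 crossings.
Only Kappa has an odd count, so the point is inside Kappa.

Kappa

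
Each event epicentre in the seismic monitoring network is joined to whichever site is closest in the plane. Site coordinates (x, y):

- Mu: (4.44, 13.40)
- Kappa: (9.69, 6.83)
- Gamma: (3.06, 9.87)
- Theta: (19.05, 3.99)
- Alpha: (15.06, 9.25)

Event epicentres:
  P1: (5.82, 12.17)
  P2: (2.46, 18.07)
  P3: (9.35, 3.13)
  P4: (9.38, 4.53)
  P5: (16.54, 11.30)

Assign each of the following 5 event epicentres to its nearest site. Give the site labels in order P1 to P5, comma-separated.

P1 → Mu (d²=3.42)
P2 → Mu (d²=25.73)
P3 → Kappa (d²=13.81)
P4 → Kappa (d²=5.39)
P5 → Alpha (d²=6.39)

Mu, Mu, Kappa, Kappa, Alpha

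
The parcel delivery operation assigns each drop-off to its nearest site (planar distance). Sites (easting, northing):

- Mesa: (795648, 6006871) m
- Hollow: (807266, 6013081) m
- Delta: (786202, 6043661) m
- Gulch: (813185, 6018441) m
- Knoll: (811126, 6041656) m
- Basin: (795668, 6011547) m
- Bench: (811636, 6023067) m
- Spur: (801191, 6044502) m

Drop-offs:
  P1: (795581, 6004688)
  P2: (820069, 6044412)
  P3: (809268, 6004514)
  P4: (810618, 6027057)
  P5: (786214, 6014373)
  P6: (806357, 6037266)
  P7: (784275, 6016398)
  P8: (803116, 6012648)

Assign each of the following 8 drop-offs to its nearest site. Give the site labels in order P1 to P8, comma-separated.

P1 → Mesa (d²=4769978.00)
P2 → Knoll (d²=87572785.00)
P3 → Hollow (d²=77401493.00)
P4 → Bench (d²=16956424.00)
P5 → Basin (d²=97364392.00)
P6 → Knoll (d²=42015461.00)
P7 → Basin (d²=153332650.00)
P8 → Hollow (d²=17409989.00)

Mesa, Knoll, Hollow, Bench, Basin, Knoll, Basin, Hollow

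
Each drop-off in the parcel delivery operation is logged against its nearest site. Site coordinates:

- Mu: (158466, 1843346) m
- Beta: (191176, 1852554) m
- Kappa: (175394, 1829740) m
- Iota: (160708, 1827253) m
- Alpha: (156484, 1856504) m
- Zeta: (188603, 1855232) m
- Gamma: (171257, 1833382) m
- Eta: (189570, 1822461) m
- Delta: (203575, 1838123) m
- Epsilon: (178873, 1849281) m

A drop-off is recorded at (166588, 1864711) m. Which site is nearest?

Squared distances to each site:
Mu: 522430109.000; Beta: 752362393.000; Kappa: 1300516477.000; Iota: 1437676164.000; Alpha: 169445665.000; Zeta: 574511666.000; Gamma: 1003305802.000; Eta: 2313234824.000; Delta: 2074959913.000; Epsilon: 389006125.000.
Minimum at Alpha.

Alpha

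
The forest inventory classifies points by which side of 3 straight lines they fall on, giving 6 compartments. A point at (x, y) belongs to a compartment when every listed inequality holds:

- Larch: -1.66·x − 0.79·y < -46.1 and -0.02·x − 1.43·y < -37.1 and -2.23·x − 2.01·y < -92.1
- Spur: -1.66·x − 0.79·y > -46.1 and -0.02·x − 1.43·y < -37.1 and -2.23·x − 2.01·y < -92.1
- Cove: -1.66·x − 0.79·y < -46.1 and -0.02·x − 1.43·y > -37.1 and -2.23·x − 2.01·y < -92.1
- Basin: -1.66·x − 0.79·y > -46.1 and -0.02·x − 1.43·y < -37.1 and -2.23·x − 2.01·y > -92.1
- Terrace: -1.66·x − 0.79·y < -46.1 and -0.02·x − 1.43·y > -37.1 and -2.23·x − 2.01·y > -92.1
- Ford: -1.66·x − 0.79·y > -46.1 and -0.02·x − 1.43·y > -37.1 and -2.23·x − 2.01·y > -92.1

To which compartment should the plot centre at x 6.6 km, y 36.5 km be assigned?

Basin

-1.66·6.6 − 0.79·36.5 = -39.791, which is > -46.1
-0.02·6.6 − 1.43·36.5 = -52.327, which is < -37.1
-2.23·6.6 − 2.01·36.5 = -88.083, which is > -92.1
This sign pattern matches Basin.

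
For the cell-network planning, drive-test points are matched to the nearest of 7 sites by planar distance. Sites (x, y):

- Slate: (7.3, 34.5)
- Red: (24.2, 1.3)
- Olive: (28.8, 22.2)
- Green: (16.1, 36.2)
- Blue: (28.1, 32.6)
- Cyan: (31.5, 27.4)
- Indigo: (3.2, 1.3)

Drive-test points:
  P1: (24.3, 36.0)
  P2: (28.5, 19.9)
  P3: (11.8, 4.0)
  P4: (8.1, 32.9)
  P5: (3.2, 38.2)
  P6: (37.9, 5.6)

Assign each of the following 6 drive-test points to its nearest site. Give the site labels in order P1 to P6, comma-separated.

Blue, Olive, Indigo, Slate, Slate, Red

P1 → Blue (d²=26.00)
P2 → Olive (d²=5.38)
P3 → Indigo (d²=81.25)
P4 → Slate (d²=3.20)
P5 → Slate (d²=30.50)
P6 → Red (d²=206.18)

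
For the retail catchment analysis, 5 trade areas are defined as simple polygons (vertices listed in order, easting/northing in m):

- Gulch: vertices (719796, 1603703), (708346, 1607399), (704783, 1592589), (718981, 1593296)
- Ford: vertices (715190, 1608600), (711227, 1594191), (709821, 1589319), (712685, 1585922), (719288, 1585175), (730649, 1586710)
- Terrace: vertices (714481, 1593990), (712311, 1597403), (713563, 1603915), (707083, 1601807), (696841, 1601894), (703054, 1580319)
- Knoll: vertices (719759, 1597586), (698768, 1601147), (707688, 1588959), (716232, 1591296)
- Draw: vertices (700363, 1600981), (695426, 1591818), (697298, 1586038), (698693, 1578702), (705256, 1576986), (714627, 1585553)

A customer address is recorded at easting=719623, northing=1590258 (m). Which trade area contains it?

Ford

Cast a ray rightward from (719623, 1590258). For each polygon, the edges (by vertex number in listed order) whose endpoints lie on opposite sides of northing = 1590258, where each meets that height, and whether that is right or left of the point:
Gulch: no edge straddles that height → 0 crossings.
Ford: 2–3 at easting≈710092.0 (left), 6–1 at easting≈728143.4 (right) → 1 crossing.
Terrace: 5–6 at easting≈700191.8 (left), 6–1 at easting≈711361.6 (left) → 0 crossings.
Knoll: 2–3 at easting≈706737.3 (left), 3–4 at easting≈712437.1 (left) → 0 crossings.
Draw: 2–3 at easting≈695931.2 (left), 6–1 at easting≈710277.0 (left) → 0 crossings.
Only Ford has an odd count, so the point is inside Ford.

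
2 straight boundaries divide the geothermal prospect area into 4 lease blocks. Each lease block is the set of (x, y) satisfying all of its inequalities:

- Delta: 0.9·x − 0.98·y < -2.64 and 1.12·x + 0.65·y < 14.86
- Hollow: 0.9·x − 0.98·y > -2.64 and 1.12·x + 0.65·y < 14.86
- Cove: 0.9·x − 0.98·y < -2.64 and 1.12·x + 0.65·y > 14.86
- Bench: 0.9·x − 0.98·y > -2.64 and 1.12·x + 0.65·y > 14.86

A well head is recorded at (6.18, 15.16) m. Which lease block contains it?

Cove

0.9·6.18 − 0.98·15.16 = -9.295, which is < -2.64
1.12·6.18 + 0.65·15.16 = 16.776, which is > 14.86
This sign pattern matches Cove.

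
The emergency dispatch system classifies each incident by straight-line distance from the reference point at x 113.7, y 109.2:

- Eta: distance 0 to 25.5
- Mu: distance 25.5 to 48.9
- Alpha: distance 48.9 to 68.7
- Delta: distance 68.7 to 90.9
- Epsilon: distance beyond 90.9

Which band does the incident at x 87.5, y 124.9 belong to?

Mu

Distance = √((87.5−113.7)² + (124.9−109.2)²) = √(686.440 + 246.490) = 30.544.
25.5 ≤ 30.544 < 48.9 → Mu.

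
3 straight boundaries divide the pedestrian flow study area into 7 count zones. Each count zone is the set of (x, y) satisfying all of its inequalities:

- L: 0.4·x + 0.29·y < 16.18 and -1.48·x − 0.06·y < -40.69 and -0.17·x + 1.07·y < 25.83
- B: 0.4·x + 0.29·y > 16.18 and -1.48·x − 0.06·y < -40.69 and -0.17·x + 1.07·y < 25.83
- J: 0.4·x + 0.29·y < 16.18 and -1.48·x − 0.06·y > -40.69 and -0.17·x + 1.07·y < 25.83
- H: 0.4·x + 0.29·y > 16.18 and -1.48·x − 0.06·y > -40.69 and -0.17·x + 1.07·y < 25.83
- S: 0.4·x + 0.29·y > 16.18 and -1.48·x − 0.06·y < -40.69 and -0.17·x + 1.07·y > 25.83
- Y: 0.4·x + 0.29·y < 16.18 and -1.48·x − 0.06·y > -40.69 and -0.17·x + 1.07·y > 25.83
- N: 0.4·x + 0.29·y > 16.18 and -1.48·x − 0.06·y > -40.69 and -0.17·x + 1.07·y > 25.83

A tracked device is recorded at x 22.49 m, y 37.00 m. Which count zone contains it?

0.4·22.49 + 0.29·37.00 = 19.726, which is > 16.18
-1.48·22.49 − 0.06·37.00 = -35.505, which is > -40.69
-0.17·22.49 + 1.07·37.00 = 35.767, which is > 25.83
This sign pattern matches N.

N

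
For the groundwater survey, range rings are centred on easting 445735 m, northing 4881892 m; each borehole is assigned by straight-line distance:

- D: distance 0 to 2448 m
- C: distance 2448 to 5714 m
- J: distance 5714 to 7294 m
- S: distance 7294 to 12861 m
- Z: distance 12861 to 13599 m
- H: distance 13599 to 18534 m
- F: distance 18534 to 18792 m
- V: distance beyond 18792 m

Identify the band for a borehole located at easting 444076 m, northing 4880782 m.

D

Distance = √((444076−445735)² + (4880782−4881892)²) = √(2752281.000 + 1232100.000) = 1996.091 m.
0 ≤ 1996.091 < 2448 → D.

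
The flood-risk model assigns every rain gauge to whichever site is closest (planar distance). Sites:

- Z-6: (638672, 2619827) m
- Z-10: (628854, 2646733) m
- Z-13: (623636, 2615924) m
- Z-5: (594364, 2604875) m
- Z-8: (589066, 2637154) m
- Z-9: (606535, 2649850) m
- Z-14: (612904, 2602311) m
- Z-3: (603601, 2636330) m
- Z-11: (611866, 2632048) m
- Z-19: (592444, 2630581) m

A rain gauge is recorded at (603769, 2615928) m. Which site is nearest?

Squared distances to each site:
Z-6: 1233421610.000; Z-10: 1578205250.000; Z-13: 394697705.000; Z-5: 210622834.000; Z-8: 666721285.000; Z-9: 1158352840.000; Z-14: 268870914.000; Z-3: 416269828.000; Z-11: 325415809.000; Z-19: 342966034.000.
Minimum at Z-5.

Z-5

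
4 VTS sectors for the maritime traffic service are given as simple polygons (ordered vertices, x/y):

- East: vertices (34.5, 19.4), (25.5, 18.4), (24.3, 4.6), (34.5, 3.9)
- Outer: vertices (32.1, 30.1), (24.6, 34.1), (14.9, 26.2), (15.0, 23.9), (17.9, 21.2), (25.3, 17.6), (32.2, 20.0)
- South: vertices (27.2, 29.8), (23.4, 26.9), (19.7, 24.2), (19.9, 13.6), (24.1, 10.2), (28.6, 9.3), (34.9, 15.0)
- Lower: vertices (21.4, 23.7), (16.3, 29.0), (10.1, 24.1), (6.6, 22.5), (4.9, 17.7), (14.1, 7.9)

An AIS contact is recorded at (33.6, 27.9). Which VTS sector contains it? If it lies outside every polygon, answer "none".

Cast a ray rightward from (33.6, 27.9). For each polygon, the edges (by vertex number in listed order) whose endpoints lie on opposite sides of y = 27.9, where each meets that height, and whether that is right or left of the point:
East: no edge straddles that height → 0 crossings.
Outer: 2–3 at x≈16.99 (left), 7–1 at x≈32.12 (left) → 0 crossings.
South: 1–2 at x≈24.71 (left), 7–1 at x≈28.19 (left) → 0 crossings.
Lower: 1–2 at x≈17.36 (left), 2–3 at x≈14.91 (left) → 0 crossings.
All counts are even, so the point lies outside every listed polygon.

none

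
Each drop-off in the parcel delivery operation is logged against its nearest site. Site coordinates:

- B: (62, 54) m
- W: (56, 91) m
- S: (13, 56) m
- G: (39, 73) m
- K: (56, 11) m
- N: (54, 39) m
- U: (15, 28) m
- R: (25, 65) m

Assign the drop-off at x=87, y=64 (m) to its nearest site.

Squared distances to each site:
B: 725.000; W: 1690.000; S: 5540.000; G: 2385.000; K: 3770.000; N: 1714.000; U: 6480.000; R: 3845.000.
Minimum at B.

B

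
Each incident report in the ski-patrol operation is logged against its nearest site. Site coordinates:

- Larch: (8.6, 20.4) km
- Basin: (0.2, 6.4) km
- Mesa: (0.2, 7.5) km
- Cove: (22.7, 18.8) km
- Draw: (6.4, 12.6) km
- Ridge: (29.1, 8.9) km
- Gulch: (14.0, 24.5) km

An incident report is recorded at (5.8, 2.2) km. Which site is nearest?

Squared distances to each site:
Larch: 339.080; Basin: 49.000; Mesa: 59.450; Cove: 561.170; Draw: 108.520; Ridge: 587.780; Gulch: 564.530.
Minimum at Basin.

Basin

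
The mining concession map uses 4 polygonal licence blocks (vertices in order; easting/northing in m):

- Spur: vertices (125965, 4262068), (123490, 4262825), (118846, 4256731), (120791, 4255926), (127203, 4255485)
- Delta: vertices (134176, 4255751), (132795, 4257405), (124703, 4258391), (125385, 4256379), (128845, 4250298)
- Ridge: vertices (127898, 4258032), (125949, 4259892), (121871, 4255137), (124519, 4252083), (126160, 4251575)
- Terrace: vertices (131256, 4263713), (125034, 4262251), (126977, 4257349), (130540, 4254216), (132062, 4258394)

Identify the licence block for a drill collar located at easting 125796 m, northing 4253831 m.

Ridge

Cast a ray rightward from (125796, 4253831). For each polygon, the edges (by vertex number in listed order) whose endpoints lie on opposite sides of northing = 4253831, where each meets that height, and whether that is right or left of the point:
Spur: no edge straddles that height → 0 crossings.
Delta: 4–5 at easting≈126834.8 (right), 5–1 at easting≈132299.0 (right) → 2 crossings.
Ridge: 3–4 at easting≈123003.4 (left), 5–1 at easting≈126767.2 (right) → 1 crossing.
Terrace: no edge straddles that height → 0 crossings.
Only Ridge has an odd count, so the point is inside Ridge.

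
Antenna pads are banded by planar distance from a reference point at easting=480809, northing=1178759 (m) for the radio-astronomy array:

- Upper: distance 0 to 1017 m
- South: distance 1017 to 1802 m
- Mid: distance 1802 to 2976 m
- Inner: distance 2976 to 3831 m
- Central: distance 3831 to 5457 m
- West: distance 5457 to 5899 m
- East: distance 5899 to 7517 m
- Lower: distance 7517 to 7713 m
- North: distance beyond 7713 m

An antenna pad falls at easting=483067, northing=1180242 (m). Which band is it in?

Distance = √((483067−480809)² + (1180242−1178759)²) = √(5098564.000 + 2199289.000) = 2701.454 m.
1802 ≤ 2701.454 < 2976 → Mid.

Mid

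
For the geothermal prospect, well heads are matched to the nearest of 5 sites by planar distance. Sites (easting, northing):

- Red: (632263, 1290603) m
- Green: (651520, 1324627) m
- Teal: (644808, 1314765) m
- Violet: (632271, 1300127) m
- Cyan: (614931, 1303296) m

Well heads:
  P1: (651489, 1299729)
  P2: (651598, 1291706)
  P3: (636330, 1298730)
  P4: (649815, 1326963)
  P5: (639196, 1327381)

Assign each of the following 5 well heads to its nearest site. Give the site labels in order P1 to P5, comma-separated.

P1 → Teal (d²=270717057.00)
P2 → Red (d²=375058834.00)
P3 → Violet (d²=18427090.00)
P4 → Green (d²=8363921.00)
P5 → Green (d²=159465492.00)

Teal, Red, Violet, Green, Green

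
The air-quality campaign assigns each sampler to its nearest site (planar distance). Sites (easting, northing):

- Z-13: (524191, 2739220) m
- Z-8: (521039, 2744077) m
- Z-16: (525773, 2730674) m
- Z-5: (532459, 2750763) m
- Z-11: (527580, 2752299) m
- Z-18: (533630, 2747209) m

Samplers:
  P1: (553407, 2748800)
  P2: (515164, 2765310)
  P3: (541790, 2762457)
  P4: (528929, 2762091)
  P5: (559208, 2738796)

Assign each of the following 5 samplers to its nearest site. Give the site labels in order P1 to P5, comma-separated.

P1 → Z-18 (d²=393661010.00)
P2 → Z-11 (d²=323443177.00)
P3 → Z-5 (d²=223817197.00)
P4 → Z-11 (d²=97703065.00)
P5 → Z-18 (d²=725012653.00)

Z-18, Z-11, Z-5, Z-11, Z-18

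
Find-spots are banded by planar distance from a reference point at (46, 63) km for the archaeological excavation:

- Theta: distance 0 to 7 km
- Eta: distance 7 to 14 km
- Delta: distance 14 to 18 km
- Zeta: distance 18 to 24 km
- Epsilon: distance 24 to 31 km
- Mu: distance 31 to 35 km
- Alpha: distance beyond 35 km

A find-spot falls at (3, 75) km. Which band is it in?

Distance = √((3−46)² + (75−63)²) = √(1849.000 + 144.000) = 44.643 km.
35 ≤ 44.643 < ∞ → Alpha.

Alpha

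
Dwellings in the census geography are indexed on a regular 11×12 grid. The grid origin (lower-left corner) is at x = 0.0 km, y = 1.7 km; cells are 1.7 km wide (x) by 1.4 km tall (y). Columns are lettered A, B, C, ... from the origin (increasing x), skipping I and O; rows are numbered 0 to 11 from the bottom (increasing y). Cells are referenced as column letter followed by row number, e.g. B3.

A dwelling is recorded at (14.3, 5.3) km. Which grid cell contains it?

J2

Column index: ⌊(14.3 − 0.0) / 1.7⌋ = ⌊8.412⌋ = 8 → column J
Row offset from origin: ⌊(5.3 − 1.7) / 1.4⌋ = ⌊2.571⌋ = 2 → row 2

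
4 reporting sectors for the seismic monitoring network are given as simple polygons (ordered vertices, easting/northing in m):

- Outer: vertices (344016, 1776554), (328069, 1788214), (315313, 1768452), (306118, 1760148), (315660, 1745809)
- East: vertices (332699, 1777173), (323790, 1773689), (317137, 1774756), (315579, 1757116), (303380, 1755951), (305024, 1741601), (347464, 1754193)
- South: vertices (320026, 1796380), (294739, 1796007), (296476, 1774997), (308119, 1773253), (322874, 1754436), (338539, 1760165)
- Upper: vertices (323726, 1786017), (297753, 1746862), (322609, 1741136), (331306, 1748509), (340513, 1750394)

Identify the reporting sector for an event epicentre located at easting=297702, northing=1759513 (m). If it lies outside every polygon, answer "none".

none

Cast a ray rightward from (297702, 1759513). For each polygon, the edges (by vertex number in listed order) whose endpoints lie on opposite sides of northing = 1759513, where each meets that height, and whether that is right or left of the point:
Outer: 4–5 at easting≈306540.6 (right), 5–1 at easting≈328299.1 (right) → 2 crossings.
East: 3–4 at easting≈315790.7 (right), 7–1 at easting≈344045.8 (right) → 2 crossings.
South: 4–5 at easting≈318893.0 (right), 5–6 at easting≈336756.2 (right) → 2 crossings.
Upper: 1–2 at easting≈306144.9 (right), 5–1 at easting≈336215.8 (right) → 2 crossings.
All counts are even, so the point lies outside every listed polygon.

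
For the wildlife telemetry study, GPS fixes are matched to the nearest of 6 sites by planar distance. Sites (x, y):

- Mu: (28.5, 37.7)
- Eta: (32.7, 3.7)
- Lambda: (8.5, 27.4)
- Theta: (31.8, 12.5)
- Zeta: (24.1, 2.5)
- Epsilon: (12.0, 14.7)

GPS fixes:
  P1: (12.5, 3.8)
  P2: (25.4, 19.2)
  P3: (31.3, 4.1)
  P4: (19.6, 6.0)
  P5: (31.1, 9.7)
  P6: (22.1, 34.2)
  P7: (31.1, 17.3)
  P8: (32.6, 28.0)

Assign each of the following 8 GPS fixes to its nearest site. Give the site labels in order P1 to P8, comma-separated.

Epsilon, Theta, Eta, Zeta, Theta, Mu, Theta, Mu

P1 → Epsilon (d²=119.06)
P2 → Theta (d²=85.85)
P3 → Eta (d²=2.12)
P4 → Zeta (d²=32.50)
P5 → Theta (d²=8.33)
P6 → Mu (d²=53.21)
P7 → Theta (d²=23.53)
P8 → Mu (d²=110.90)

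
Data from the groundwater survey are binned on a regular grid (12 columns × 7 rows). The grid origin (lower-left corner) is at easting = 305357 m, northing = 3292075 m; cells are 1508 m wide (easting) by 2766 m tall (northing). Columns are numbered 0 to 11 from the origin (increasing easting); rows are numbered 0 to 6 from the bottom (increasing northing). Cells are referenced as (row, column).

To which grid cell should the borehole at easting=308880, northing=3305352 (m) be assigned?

Column index: ⌊(308880 − 305357) / 1508⌋ = ⌊2.336⌋ = 2
Row offset from origin: ⌊(3305352 − 3292075) / 2766⌋ = ⌊4.800⌋ = 4 → row 4

(4, 2)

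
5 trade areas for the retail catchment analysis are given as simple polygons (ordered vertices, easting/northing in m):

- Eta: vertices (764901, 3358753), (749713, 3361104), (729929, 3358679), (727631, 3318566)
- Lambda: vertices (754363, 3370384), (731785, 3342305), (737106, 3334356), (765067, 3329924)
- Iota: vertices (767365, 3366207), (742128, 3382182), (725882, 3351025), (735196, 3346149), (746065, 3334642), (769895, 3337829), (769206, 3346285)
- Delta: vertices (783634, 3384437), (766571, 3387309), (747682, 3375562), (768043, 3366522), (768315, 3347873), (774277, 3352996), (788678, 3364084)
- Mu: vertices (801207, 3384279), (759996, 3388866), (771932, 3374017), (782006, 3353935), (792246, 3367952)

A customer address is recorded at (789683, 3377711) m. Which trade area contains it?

Mu

Cast a ray rightward from (789683, 3377711). For each polygon, the edges (by vertex number in listed order) whose endpoints lie on opposite sides of northing = 3377711, where each meets that height, and whether that is right or left of the point:
Eta: no edge straddles that height → 0 crossings.
Lambda: no edge straddles that height → 0 crossings.
Iota: 1–2 at easting≈749191.2 (left), 2–3 at easting≈739796.7 (left) → 0 crossings.
Delta: 2–3 at easting≈751137.6 (left), 7–1 at easting≈785300.9 (left) → 0 crossings.
Mu: 2–3 at easting≈768962.7 (left), 5–1 at easting≈797602.2 (right) → 1 crossing.
Only Mu has an odd count, so the point is inside Mu.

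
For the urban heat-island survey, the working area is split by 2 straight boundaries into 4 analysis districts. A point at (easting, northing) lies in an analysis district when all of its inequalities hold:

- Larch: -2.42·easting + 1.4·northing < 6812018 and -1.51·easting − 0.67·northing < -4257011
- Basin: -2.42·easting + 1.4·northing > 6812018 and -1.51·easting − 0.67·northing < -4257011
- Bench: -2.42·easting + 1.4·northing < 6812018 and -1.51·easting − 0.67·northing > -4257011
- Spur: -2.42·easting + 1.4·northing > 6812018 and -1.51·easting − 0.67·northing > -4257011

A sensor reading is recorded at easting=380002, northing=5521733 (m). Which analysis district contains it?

Larch

-2.42·380002 + 1.4·5521733 = 6810821.360, which is < 6812018
-1.51·380002 − 0.67·5521733 = -4273364.130, which is < -4257011
This sign pattern matches Larch.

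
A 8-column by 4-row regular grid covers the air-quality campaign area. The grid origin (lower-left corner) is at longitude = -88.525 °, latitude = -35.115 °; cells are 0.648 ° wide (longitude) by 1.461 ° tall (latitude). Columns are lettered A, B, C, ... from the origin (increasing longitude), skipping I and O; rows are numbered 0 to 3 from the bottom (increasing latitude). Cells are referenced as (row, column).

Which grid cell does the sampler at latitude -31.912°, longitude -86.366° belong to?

Column index: ⌊(-86.366 − -88.525) / 0.648⌋ = ⌊3.332⌋ = 3 → column D
Row offset from origin: ⌊(-31.912 − -35.115) / 1.461⌋ = ⌊2.192⌋ = 2 → row 2

(2, D)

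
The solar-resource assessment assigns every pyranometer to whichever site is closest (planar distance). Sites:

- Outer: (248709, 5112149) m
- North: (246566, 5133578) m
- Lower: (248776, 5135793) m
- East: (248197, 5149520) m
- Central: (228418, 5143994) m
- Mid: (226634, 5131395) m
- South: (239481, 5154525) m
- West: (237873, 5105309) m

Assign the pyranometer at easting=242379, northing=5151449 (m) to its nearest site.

South

Squared distances to each site:
Outer: 1584558900.000; North: 336903610.000; Lower: 286031945.000; East: 37570165.000; Central: 250486546.000; Mid: 650067941.000; South: 17860180.000; West: 2149203636.000.
Minimum at South.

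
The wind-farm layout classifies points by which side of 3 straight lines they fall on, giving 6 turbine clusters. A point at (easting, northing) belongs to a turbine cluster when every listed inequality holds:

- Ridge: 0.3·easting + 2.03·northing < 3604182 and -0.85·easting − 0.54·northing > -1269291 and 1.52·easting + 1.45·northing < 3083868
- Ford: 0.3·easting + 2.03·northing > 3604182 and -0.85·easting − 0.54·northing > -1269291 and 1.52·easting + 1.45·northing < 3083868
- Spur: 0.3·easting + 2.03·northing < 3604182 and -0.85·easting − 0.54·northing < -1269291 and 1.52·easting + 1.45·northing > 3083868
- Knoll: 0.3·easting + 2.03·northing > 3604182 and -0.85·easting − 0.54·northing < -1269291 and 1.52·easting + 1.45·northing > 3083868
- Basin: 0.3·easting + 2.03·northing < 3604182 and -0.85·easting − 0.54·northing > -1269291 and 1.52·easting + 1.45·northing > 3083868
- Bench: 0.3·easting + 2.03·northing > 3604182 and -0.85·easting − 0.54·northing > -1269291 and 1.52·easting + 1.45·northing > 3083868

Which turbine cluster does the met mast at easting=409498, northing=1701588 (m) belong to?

Basin

0.3·409498 + 2.03·1701588 = 3577073.040, which is < 3604182
-0.85·409498 − 0.54·1701588 = -1266930.820, which is > -1269291
1.52·409498 + 1.45·1701588 = 3089739.560, which is > 3083868
This sign pattern matches Basin.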